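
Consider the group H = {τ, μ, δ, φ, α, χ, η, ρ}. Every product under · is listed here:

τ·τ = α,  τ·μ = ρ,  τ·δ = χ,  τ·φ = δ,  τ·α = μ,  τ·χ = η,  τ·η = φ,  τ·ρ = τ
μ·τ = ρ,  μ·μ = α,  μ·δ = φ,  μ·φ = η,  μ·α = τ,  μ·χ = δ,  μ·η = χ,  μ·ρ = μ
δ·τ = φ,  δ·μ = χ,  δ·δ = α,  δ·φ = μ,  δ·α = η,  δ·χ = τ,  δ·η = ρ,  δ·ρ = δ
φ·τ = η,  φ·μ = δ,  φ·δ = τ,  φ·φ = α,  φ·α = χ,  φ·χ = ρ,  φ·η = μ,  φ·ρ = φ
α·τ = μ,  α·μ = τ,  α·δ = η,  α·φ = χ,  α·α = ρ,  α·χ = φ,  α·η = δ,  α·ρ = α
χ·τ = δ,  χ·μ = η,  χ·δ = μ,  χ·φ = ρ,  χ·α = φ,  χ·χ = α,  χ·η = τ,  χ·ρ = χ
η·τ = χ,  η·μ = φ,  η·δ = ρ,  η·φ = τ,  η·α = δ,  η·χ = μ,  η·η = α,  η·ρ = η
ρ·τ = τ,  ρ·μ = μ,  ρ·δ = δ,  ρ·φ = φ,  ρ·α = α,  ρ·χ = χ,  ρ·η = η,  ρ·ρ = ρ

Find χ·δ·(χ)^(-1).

The identity is ρ. In row χ, the entry ρ sits in column φ, so χ^(-1) = φ.
χ·δ = μ
μ·φ = η

η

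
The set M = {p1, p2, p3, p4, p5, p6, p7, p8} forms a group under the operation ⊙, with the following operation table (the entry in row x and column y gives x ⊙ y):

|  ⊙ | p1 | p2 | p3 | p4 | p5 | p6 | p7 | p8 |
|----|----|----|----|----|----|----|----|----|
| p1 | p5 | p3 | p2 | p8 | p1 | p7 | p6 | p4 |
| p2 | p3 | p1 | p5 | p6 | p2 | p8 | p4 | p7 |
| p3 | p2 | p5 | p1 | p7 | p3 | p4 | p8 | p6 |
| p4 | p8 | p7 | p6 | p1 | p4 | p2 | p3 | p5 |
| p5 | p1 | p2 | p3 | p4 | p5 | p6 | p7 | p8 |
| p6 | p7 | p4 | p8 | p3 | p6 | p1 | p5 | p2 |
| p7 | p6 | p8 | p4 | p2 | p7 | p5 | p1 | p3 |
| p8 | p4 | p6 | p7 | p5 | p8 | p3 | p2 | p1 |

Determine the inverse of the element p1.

First locate the identity: row p5 matches the header, so p5 is the identity.
Scan row p1 for p5: p1 ⊙ p1 = p5. Hence p1^(-1) = p1.

p1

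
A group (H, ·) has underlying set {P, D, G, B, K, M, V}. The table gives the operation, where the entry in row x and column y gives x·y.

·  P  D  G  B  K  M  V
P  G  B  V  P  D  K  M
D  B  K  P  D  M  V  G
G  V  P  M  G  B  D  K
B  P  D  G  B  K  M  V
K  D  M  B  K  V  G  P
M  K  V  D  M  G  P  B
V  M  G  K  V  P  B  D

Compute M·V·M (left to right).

M·V = B
B·M = M
(Structurally, H here is isomorphic to the cyclic group Z_7.)

M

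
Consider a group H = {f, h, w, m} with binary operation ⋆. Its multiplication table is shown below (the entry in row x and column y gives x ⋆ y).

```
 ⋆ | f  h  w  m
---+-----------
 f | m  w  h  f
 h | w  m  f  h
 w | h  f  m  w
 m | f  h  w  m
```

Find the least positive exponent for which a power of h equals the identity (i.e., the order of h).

2

The identity element is m (its row matches the header).
h^1 = h
h^2 = h ⋆ h = m
The first power of h equal to the identity is h^2, so ord(h) = 2.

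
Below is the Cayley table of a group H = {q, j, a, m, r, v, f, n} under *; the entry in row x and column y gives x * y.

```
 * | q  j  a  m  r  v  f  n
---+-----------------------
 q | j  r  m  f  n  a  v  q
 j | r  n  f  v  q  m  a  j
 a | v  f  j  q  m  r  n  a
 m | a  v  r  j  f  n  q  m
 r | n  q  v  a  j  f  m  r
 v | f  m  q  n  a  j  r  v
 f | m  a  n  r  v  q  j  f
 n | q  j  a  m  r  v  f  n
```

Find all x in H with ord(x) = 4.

{a, f, m, q, r, v}

Identity is n. Compute the order of each non-identity element by repeated multiplication:
  q: q → j → r → n  (order 4)
  j: j → n  (order 2)
  a: a → j → f → n  (order 4)
  m: m → j → v → n  (order 4)
  r: r → j → q → n  (order 4)
  v: v → j → m → n  (order 4)
  f: f → j → a → n  (order 4)
Elements of order 4: {a, f, m, q, r, v}.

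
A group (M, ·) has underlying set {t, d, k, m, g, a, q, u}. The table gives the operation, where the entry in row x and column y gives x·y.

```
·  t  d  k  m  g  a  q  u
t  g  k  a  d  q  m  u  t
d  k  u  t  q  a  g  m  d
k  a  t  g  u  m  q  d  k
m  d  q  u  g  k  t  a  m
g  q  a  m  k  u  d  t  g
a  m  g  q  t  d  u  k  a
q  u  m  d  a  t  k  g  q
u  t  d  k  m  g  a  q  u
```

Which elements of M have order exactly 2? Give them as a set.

{a, d, g}

Identity is u. Compute the order of each non-identity element by repeated multiplication:
  t: t → g → q → u  (order 4)
  d: d → u  (order 2)
  k: k → g → m → u  (order 4)
  m: m → g → k → u  (order 4)
  g: g → u  (order 2)
  a: a → u  (order 2)
  q: q → g → t → u  (order 4)
Elements of order 2: {a, d, g}.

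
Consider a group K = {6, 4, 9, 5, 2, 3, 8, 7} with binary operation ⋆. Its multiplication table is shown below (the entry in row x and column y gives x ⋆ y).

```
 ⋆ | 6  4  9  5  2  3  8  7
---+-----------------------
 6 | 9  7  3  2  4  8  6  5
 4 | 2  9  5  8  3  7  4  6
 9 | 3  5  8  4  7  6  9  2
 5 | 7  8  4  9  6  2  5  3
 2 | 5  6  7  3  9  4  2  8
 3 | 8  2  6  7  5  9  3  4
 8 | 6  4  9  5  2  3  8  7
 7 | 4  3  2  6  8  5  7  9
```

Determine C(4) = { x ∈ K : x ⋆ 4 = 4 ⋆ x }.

{4, 5, 8, 9}

Compare row 4 with column 4 entry by entry.
9 ⋆ 4 = 5 = 4 ⋆ 9, so 9 commutes with 4.
2 ⋆ 4 = 6 but 4 ⋆ 2 = 3, so 2 does not.
Collecting the elements that commute with 4: C(4) = {4, 5, 8, 9}.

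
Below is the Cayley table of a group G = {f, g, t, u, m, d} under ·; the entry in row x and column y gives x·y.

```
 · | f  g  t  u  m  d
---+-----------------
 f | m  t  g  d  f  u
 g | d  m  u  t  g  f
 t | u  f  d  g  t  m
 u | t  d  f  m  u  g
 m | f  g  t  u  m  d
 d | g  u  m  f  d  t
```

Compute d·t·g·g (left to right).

d·t = m
m·g = g
g·g = m
(Structurally, G here is isomorphic to the symmetric group S_3.)

m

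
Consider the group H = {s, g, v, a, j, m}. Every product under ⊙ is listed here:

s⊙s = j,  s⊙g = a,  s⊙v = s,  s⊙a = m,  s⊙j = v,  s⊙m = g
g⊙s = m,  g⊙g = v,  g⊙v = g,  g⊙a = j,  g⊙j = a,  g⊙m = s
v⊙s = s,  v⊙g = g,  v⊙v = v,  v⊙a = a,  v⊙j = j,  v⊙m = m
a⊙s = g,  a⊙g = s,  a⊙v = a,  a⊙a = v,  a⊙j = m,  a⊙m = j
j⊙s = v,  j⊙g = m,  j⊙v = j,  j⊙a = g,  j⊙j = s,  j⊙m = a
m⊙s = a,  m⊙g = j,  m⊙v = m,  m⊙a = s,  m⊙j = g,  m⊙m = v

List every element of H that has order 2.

{a, g, m}

Identity is v. Compute the order of each non-identity element by repeated multiplication:
  s: s → j → v  (order 3)
  g: g → v  (order 2)
  a: a → v  (order 2)
  j: j → s → v  (order 3)
  m: m → v  (order 2)
Elements of order 2: {a, g, m}.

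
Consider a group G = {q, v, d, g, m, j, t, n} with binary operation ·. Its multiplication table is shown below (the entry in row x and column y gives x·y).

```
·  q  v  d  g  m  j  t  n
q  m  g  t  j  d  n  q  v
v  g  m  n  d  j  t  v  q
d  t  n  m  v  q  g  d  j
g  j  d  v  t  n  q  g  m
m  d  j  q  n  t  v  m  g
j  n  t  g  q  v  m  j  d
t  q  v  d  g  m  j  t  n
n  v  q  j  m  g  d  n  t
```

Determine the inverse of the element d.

q

First locate the identity: row t matches the header, so t is the identity.
Scan row d for t: d·q = t. Hence d^(-1) = q.
(Structurally, G here is isomorphic to Z_2 x Z_4.)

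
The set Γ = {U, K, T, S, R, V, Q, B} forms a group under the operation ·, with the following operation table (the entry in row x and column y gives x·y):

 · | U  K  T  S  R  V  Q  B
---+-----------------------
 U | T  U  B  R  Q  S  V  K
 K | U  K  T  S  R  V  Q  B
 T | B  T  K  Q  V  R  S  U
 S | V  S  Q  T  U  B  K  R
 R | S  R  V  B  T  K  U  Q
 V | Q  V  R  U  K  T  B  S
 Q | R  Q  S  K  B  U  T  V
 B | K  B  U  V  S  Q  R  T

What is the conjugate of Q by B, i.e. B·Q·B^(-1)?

S

The identity is K. In row B, the entry K sits in column U, so B^(-1) = U.
B·Q = R
R·U = S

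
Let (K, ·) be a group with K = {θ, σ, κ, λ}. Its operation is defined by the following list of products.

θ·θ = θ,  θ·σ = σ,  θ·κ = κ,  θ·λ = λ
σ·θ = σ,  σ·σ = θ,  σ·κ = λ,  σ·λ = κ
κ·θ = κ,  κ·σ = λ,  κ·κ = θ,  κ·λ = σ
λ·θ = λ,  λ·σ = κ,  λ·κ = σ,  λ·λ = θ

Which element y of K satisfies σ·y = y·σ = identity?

σ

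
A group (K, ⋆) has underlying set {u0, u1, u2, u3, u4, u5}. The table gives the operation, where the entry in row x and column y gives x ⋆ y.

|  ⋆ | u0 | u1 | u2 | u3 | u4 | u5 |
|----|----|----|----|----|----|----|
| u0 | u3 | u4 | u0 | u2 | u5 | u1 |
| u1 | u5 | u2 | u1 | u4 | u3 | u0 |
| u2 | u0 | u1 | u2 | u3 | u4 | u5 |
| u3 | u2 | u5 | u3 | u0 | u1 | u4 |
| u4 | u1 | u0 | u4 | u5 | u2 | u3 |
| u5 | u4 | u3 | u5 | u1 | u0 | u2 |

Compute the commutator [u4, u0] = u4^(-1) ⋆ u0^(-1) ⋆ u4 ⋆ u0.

Identity is u2; from the table u4^(-1) = u4 and u0^(-1) = u3.
u4 ⋆ u3 = u5
u5 ⋆ u4 = u0
u0 ⋆ u0 = u3

u3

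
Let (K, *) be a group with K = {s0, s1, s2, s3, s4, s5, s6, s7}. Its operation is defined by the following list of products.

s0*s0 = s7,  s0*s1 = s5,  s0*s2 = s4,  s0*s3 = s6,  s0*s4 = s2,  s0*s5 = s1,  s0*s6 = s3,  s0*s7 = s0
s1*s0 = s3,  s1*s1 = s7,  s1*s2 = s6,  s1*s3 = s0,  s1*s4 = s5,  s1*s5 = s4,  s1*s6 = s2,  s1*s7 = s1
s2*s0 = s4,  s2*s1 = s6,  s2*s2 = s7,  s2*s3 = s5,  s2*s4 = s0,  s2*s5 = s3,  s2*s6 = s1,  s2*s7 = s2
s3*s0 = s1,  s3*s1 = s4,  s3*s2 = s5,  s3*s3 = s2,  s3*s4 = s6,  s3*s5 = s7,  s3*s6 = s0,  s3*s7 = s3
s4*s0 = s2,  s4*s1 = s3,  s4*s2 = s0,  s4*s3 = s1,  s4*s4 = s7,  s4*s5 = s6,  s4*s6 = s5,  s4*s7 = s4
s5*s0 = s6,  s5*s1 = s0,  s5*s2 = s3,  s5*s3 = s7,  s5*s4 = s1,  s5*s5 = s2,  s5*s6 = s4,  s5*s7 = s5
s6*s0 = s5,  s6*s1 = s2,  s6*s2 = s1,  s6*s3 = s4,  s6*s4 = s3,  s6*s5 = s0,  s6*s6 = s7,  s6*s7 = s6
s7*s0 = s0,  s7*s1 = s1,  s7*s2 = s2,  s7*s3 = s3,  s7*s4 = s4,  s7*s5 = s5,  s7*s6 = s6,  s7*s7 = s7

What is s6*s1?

Read row s6, column s1: s6*s1 = s2.

s2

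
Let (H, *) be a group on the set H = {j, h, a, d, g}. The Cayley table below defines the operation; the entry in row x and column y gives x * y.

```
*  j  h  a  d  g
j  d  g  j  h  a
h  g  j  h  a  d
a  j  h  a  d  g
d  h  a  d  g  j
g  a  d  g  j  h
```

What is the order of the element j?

5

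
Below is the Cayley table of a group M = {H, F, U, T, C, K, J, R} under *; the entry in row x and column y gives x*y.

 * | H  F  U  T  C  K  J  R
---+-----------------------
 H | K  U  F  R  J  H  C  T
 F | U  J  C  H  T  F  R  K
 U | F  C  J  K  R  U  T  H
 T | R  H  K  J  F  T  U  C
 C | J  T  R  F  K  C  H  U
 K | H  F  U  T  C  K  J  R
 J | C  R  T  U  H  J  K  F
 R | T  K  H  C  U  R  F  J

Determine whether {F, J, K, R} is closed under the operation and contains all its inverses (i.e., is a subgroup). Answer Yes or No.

Yes

{F, J, K, R} contains the identity K.
Checking products: every product of two elements of {F, J, K, R} (read from the table) lies in {F, J, K, R}, so the set is closed.
In a finite group, a nonempty closed subset is a subgroup. So {F, J, K, R} ≤ M.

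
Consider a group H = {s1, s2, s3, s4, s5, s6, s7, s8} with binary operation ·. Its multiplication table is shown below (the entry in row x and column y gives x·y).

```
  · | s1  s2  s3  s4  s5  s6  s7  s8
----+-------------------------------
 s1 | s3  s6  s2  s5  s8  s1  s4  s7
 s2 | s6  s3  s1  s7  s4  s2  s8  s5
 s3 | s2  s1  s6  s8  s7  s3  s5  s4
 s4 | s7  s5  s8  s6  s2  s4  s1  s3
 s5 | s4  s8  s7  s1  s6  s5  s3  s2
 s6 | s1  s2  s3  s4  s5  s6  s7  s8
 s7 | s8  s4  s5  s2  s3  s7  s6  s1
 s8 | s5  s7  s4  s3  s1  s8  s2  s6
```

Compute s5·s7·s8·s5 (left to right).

s5·s7 = s3
s3·s8 = s4
s4·s5 = s2

s2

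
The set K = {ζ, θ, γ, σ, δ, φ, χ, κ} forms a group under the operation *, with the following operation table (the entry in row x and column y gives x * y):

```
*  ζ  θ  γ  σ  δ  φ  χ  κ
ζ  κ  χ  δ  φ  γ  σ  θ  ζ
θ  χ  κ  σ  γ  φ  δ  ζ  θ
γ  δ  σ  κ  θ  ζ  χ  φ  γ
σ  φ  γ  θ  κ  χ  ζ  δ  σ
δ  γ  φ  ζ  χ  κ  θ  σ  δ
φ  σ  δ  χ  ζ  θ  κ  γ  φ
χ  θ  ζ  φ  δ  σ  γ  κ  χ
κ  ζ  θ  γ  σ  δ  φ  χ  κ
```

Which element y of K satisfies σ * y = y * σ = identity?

First locate the identity: row κ matches the header, so κ is the identity.
Scan row σ for κ: σ * σ = κ. Hence σ^(-1) = σ.
(Structurally, K here is isomorphic to the elementary abelian group (Z_2)^3.)

σ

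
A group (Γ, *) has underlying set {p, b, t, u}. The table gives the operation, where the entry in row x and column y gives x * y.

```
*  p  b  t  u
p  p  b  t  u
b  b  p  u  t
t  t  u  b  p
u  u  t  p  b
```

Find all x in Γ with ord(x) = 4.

{t, u}

Identity is p. Compute the order of each non-identity element by repeated multiplication:
  b: b → p  (order 2)
  t: t → b → u → p  (order 4)
  u: u → b → t → p  (order 4)
Elements of order 4: {t, u}.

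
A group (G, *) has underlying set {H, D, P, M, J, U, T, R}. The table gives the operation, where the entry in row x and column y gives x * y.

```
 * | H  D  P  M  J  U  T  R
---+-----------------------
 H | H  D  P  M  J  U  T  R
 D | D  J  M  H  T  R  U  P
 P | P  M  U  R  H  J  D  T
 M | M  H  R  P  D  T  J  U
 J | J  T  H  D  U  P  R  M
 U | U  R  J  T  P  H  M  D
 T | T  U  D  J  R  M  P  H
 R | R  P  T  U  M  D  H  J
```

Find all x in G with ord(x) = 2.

Identity is H. Compute the order of each non-identity element by repeated multiplication:
  D: D → J → T → U → R → P → M → H  (order 8)
  P: P → U → J → H  (order 4)
  M: M → P → R → U → T → J → D → H  (order 8)
  J: J → U → P → H  (order 4)
  U: U → H  (order 2)
  T: T → P → D → U → M → J → R → H  (order 8)
  R: R → J → M → U → D → P → T → H  (order 8)
Elements of order 2: {U}.

{U}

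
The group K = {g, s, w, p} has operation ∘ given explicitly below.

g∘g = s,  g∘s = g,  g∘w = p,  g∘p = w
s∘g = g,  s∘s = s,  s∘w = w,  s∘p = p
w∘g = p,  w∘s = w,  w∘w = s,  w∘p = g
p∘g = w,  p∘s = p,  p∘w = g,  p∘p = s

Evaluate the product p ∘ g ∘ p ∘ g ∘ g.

g

p ∘ g = w
w ∘ p = g
g ∘ g = s
s ∘ g = g
(Structurally, K here is isomorphic to the Klein four-group V_4.)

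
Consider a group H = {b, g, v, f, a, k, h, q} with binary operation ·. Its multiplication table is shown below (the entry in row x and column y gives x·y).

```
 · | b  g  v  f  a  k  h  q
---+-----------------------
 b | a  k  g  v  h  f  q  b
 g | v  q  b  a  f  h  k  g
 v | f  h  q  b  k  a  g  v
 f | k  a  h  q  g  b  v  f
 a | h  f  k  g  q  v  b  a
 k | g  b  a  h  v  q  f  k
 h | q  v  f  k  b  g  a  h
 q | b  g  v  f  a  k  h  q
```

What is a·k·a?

a·k = v
v·a = k

k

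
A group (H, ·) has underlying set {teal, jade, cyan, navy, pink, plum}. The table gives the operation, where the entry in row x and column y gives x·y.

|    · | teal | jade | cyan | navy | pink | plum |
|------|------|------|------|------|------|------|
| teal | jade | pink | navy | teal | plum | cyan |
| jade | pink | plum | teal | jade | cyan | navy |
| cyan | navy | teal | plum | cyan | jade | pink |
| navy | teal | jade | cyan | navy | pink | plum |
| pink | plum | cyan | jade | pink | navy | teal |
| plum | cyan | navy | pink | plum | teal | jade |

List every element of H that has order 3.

Identity is navy. Compute the order of each non-identity element by repeated multiplication:
  teal: teal → jade → pink → plum → cyan → navy  (order 6)
  jade: jade → plum → navy  (order 3)
  cyan: cyan → plum → pink → jade → teal → navy  (order 6)
  pink: pink → navy  (order 2)
  plum: plum → jade → navy  (order 3)
Elements of order 3: {jade, plum}.

{jade, plum}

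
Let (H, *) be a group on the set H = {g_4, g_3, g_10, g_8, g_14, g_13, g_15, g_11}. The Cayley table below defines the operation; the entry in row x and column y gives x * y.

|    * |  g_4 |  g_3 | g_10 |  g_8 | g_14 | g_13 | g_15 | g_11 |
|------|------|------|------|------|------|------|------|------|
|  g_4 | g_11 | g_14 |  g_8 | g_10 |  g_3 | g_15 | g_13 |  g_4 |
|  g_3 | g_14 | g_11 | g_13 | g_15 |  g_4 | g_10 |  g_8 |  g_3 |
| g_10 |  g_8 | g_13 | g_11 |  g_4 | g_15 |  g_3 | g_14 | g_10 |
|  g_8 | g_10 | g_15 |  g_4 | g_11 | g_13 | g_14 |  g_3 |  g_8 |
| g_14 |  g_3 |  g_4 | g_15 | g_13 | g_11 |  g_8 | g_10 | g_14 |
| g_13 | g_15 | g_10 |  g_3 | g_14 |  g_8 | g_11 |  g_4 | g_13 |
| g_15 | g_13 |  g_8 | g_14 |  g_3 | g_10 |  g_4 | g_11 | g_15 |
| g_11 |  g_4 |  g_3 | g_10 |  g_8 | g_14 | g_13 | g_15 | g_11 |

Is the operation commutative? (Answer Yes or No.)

Check whether the table is symmetric across its main diagonal.
Every entry (row x, col y) equals the entry (row y, col x), so H is abelian.
(In fact H ≅ the elementary abelian group (Z_2)^3.)

Yes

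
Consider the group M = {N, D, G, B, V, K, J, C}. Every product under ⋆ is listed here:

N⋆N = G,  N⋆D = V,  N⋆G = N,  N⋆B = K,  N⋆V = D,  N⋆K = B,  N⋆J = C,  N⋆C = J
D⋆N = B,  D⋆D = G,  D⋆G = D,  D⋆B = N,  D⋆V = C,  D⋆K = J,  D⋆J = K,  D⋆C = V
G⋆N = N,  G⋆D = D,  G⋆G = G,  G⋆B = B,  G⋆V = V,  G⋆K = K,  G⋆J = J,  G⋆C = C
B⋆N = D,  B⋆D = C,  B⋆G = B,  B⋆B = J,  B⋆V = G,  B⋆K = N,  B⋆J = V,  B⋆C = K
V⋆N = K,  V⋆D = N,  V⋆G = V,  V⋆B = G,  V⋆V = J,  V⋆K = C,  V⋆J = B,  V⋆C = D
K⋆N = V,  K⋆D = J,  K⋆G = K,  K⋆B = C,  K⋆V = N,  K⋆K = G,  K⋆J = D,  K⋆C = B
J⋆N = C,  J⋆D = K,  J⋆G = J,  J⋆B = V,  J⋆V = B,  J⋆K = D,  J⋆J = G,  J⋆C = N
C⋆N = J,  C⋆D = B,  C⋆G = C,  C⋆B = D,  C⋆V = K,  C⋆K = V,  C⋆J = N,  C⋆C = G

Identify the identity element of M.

The identity e satisfies e ⋆ x = x for all x, so its row in the table reproduces the column headers.
Row G reads: N, D, G, B, V, K, J, C — exactly the header order. So G is the identity.

G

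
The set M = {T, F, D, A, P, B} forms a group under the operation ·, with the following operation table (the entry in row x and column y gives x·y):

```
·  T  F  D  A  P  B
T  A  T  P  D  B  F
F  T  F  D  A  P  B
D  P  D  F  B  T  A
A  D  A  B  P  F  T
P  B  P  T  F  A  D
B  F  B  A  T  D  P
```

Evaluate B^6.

B^1 = B
B^2 = B·B = P
B^3 = P·B = D
B^4 = D·B = A
B^5 = A·B = T
B^6 = T·B = F

F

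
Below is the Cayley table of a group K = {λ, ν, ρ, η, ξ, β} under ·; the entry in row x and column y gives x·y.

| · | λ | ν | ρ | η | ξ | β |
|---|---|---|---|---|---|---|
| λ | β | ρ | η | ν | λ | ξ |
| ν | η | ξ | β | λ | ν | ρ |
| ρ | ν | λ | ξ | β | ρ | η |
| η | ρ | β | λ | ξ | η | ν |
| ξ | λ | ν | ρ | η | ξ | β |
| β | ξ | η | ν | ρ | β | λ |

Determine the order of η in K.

The identity element is ξ (its row matches the header).
η^1 = η
η^2 = η·η = ξ
The first power of η equal to the identity is η^2, so ord(η) = 2.

2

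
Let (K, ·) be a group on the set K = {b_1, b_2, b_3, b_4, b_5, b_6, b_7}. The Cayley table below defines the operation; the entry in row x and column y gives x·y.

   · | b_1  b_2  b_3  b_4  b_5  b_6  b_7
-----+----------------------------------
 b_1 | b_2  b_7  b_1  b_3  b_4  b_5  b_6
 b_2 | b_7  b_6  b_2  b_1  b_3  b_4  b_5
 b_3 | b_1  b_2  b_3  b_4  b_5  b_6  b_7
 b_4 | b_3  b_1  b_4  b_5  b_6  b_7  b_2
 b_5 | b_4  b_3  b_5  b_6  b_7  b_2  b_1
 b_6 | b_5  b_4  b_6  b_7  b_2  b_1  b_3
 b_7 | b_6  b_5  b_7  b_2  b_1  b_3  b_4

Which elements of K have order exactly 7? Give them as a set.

{b_1, b_2, b_4, b_5, b_6, b_7}

Identity is b_3. Compute the order of each non-identity element by repeated multiplication:
  b_1: b_1 → b_2 → b_7 → b_6 → b_5 → b_4 → b_3  (order 7)
  b_2: b_2 → b_6 → b_4 → b_1 → b_7 → b_5 → b_3  (order 7)
  b_4: b_4 → b_5 → b_6 → b_7 → b_2 → b_1 → b_3  (order 7)
  b_5: b_5 → b_7 → b_1 → b_4 → b_6 → b_2 → b_3  (order 7)
  b_6: b_6 → b_1 → b_5 → b_2 → b_4 → b_7 → b_3  (order 7)
  b_7: b_7 → b_4 → b_2 → b_5 → b_1 → b_6 → b_3  (order 7)
Elements of order 7: {b_1, b_2, b_4, b_5, b_6, b_7}.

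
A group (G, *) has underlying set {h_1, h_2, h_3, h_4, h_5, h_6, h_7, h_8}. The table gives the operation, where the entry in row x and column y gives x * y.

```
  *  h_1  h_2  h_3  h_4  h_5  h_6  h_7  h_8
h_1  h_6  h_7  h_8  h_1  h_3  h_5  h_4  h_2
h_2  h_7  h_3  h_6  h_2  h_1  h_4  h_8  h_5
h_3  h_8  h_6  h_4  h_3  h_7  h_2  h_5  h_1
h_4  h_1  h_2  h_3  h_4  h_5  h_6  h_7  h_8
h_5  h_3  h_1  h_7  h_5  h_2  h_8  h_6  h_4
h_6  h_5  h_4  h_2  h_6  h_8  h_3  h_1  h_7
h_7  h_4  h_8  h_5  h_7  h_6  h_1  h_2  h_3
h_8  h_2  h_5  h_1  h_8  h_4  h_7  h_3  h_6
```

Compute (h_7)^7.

h_7^1 = h_7
h_7^2 = h_7 * h_7 = h_2
h_7^3 = h_2 * h_7 = h_8
h_7^4 = h_8 * h_7 = h_3
h_7^5 = h_3 * h_7 = h_5
h_7^6 = h_5 * h_7 = h_6
h_7^7 = h_6 * h_7 = h_1
(Structurally, G here is isomorphic to the cyclic group Z_8.)

h_1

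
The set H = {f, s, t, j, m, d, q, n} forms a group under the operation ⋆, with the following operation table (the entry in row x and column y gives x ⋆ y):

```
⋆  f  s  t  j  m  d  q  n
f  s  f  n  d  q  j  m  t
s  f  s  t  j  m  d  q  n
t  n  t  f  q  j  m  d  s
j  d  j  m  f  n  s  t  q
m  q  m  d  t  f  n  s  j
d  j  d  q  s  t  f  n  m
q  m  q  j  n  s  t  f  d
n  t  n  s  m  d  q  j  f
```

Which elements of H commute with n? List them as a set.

{f, n, s, t}

Compare row n with column n entry by entry.
t ⋆ n = s = n ⋆ t, so t commutes with n.
d ⋆ n = m but n ⋆ d = q, so d does not.
Collecting the elements that commute with n: C(n) = {f, n, s, t}.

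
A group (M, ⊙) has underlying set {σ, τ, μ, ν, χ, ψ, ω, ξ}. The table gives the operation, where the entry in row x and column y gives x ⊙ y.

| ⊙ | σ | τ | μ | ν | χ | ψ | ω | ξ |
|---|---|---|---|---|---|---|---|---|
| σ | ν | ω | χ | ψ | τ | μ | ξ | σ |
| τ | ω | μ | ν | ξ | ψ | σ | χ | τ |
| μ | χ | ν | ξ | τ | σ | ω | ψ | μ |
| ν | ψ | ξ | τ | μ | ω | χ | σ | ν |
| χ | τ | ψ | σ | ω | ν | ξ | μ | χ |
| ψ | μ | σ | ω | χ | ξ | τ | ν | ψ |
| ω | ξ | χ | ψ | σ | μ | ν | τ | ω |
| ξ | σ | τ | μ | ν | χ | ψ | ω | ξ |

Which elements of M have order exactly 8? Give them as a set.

Identity is ξ. Compute the order of each non-identity element by repeated multiplication:
  σ: σ → ν → ψ → μ → χ → τ → ω → ξ  (order 8)
  τ: τ → μ → ν → ξ  (order 4)
  μ: μ → ξ  (order 2)
  ν: ν → μ → τ → ξ  (order 4)
  χ: χ → ν → ω → μ → σ → τ → ψ → ξ  (order 8)
  ψ: ψ → τ → σ → μ → ω → ν → χ → ξ  (order 8)
  ω: ω → τ → χ → μ → ψ → ν → σ → ξ  (order 8)
Elements of order 8: {σ, χ, ψ, ω}.

{σ, χ, ψ, ω}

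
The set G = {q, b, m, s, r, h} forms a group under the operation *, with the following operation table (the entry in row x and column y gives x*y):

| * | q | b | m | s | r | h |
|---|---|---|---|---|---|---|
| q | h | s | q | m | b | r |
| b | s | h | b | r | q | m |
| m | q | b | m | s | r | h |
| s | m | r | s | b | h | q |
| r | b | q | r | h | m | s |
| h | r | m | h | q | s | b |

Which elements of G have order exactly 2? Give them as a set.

Identity is m. Compute the order of each non-identity element by repeated multiplication:
  q: q → h → r → b → s → m  (order 6)
  b: b → h → m  (order 3)
  s: s → b → r → h → q → m  (order 6)
  r: r → m  (order 2)
  h: h → b → m  (order 3)
Elements of order 2: {r}.

{r}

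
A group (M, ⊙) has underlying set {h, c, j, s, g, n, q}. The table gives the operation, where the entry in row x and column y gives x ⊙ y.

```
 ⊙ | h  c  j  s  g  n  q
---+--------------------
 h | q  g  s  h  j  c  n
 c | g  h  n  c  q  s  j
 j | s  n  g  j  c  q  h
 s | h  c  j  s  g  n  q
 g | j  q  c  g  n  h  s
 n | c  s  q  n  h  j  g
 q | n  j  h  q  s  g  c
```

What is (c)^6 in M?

n

c^1 = c
c^2 = c ⊙ c = h
c^3 = h ⊙ c = g
c^4 = g ⊙ c = q
c^5 = q ⊙ c = j
c^6 = j ⊙ c = n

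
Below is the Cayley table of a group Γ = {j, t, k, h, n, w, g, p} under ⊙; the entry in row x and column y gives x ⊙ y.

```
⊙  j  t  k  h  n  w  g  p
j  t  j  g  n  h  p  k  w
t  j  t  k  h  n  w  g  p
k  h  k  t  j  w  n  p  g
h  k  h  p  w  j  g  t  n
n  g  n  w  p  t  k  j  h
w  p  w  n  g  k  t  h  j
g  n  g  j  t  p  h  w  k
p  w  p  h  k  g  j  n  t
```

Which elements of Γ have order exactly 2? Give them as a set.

Identity is t. Compute the order of each non-identity element by repeated multiplication:
  j: j → t  (order 2)
  k: k → t  (order 2)
  h: h → w → g → t  (order 4)
  n: n → t  (order 2)
  w: w → t  (order 2)
  g: g → w → h → t  (order 4)
  p: p → t  (order 2)
Elements of order 2: {j, k, n, p, w}.

{j, k, n, p, w}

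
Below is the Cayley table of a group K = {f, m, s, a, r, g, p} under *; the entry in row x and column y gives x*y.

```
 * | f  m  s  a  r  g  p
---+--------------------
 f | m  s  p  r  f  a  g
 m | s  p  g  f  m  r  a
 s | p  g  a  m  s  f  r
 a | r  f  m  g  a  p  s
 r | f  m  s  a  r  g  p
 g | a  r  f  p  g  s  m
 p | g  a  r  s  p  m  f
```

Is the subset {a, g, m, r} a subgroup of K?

No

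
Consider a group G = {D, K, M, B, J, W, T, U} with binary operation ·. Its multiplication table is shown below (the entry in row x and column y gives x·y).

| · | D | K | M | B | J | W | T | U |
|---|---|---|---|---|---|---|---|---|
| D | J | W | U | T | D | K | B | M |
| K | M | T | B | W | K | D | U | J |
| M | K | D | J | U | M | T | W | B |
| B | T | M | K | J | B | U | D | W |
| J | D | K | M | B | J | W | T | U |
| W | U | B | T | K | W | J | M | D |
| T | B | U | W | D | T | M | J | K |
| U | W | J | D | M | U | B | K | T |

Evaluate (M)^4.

M^1 = M
M^2 = M·M = J
M^3 = J·M = M
M^4 = M·M = J

J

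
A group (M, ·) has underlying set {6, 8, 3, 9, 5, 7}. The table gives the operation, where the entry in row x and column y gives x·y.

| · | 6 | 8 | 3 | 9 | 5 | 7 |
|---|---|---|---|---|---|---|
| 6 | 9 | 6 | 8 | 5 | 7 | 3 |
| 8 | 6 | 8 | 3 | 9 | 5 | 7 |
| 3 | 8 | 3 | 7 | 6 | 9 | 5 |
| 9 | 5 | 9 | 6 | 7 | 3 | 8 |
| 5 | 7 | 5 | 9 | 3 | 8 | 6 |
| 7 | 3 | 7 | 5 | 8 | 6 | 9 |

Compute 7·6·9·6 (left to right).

7·6 = 3
3·9 = 6
6·6 = 9

9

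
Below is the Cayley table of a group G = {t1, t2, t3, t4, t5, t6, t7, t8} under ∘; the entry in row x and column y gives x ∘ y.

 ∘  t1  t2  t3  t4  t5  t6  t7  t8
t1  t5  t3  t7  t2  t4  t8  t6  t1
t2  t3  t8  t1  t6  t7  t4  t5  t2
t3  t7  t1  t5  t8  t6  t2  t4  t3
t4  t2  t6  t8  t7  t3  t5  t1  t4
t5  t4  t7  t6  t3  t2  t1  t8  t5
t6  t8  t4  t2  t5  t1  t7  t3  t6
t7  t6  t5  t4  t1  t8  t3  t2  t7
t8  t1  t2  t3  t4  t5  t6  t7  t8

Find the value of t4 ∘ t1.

Read row t4, column t1: t4 ∘ t1 = t2.
(Structurally, G here is isomorphic to the cyclic group Z_8.)

t2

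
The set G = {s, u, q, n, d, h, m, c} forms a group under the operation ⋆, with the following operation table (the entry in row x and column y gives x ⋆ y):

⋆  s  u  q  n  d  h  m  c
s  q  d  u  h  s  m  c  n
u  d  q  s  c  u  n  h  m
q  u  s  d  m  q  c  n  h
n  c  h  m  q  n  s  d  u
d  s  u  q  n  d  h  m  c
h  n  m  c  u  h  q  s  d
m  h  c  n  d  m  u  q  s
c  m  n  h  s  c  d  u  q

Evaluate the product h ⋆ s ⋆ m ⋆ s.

s

h ⋆ s = n
n ⋆ m = d
d ⋆ s = s
(Structurally, G here is isomorphic to the quaternion group Q_8.)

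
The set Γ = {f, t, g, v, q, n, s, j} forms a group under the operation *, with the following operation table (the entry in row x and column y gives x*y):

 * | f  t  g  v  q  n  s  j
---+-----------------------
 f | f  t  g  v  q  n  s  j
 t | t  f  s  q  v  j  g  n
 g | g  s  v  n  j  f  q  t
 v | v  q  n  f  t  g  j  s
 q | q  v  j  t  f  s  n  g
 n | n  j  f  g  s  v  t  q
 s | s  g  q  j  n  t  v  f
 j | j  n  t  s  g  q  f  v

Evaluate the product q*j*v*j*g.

j

q*j = g
g*v = n
n*j = q
q*g = j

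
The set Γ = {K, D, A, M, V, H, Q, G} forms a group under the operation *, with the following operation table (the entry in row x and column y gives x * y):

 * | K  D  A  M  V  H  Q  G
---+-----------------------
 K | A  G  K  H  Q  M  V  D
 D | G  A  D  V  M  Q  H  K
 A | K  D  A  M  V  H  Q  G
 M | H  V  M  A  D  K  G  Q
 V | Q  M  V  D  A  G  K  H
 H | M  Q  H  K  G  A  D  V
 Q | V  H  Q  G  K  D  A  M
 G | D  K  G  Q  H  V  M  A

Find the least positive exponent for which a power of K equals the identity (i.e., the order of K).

The identity element is A (its row matches the header).
K^1 = K
K^2 = K * K = A
The first power of K equal to the identity is K^2, so ord(K) = 2.
(Structurally, Γ here is isomorphic to the elementary abelian group (Z_2)^3.)

2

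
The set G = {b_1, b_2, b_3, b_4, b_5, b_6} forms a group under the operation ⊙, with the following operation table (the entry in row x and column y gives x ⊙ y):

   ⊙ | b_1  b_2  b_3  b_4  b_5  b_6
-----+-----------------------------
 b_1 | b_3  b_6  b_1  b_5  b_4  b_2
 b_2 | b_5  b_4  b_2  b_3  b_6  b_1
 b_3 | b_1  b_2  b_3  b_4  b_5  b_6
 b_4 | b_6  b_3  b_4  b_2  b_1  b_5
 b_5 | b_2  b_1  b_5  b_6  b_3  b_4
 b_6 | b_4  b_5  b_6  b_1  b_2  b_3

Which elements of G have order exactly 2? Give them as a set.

Identity is b_3. Compute the order of each non-identity element by repeated multiplication:
  b_1: b_1 → b_3  (order 2)
  b_2: b_2 → b_4 → b_3  (order 3)
  b_4: b_4 → b_2 → b_3  (order 3)
  b_5: b_5 → b_3  (order 2)
  b_6: b_6 → b_3  (order 2)
Elements of order 2: {b_1, b_5, b_6}.

{b_1, b_5, b_6}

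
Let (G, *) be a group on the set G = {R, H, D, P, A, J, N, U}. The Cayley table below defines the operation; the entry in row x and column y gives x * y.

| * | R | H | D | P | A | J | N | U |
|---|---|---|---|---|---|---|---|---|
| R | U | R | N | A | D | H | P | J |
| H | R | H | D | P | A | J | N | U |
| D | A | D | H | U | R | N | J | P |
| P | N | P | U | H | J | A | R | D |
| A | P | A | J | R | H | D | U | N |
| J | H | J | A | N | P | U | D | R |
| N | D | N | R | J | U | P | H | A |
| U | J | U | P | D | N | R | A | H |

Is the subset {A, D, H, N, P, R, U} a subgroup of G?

No

R * U = J, which is not in {A, D, H, N, P, R, U}.
The subset is not closed under *, so it is not a subgroup.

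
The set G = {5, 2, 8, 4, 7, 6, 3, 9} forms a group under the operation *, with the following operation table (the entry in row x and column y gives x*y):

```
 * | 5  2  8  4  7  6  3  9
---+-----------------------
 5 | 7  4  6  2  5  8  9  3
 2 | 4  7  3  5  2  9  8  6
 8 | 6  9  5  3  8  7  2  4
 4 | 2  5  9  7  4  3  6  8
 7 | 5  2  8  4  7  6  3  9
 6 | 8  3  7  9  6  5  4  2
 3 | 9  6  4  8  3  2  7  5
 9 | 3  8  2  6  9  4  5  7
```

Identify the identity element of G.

The identity e satisfies e*x = x for all x, so its row in the table reproduces the column headers.
Row 7 reads: 5, 2, 8, 4, 7, 6, 3, 9 — exactly the header order. So 7 is the identity.

7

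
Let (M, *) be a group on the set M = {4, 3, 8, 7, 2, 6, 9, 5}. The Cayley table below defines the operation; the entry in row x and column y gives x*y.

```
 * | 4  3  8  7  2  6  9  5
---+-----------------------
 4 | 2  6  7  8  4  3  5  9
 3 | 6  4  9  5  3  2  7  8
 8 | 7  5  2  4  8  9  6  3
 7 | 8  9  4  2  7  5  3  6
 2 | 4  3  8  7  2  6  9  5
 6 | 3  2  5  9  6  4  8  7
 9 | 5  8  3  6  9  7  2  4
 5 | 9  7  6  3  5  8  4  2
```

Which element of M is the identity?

2

The identity e satisfies e*x = x for all x, so its row in the table reproduces the column headers.
Row 2 reads: 4, 3, 8, 7, 2, 6, 9, 5 — exactly the header order. So 2 is the identity.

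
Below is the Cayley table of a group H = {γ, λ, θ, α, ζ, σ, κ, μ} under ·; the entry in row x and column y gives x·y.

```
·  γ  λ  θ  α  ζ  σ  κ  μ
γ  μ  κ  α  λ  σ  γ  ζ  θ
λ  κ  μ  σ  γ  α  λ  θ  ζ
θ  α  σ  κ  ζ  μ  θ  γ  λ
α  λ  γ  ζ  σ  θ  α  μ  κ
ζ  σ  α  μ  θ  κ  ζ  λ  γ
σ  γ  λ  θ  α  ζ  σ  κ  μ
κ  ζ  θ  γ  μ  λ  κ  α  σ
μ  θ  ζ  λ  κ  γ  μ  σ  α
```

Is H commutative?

Yes

Check whether the table is symmetric across its main diagonal.
Every entry (row x, col y) equals the entry (row y, col x), so H is abelian.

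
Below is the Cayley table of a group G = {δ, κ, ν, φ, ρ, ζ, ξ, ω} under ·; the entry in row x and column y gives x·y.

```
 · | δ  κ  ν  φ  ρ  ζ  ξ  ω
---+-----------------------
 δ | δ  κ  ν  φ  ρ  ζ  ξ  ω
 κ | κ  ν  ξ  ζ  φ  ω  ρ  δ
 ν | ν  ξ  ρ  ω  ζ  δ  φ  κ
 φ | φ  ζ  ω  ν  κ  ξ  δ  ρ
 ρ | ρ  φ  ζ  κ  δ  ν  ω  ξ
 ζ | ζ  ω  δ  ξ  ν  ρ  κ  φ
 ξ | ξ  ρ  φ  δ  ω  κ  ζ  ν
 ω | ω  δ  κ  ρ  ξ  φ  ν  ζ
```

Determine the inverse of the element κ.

ω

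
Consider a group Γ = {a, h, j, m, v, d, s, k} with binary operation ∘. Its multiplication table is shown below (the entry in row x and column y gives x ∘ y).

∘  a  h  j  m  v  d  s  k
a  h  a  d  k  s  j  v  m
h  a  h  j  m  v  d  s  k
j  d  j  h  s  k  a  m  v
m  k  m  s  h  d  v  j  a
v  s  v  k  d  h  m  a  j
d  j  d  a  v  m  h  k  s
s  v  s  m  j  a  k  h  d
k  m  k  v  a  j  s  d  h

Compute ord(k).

The identity element is h (its row matches the header).
k^1 = k
k^2 = k ∘ k = h
The first power of k equal to the identity is k^2, so ord(k) = 2.

2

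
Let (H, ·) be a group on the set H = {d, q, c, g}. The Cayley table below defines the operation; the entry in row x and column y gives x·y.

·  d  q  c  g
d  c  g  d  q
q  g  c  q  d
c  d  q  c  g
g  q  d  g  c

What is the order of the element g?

2

The identity element is c (its row matches the header).
g^1 = g
g^2 = g·g = c
The first power of g equal to the identity is g^2, so ord(g) = 2.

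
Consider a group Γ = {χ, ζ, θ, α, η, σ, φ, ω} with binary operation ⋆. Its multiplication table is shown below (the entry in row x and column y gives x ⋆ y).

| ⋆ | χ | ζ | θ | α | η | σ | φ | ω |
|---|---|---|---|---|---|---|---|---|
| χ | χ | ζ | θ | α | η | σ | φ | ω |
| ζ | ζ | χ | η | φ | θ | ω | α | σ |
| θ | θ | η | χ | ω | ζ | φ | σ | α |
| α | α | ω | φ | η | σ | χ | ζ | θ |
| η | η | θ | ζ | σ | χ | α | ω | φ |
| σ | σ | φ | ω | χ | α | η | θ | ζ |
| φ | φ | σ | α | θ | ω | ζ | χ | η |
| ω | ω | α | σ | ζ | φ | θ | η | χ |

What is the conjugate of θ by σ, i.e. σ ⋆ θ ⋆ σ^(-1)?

The identity is χ. In row σ, the entry χ sits in column α, so σ^(-1) = α.
σ ⋆ θ = ω
ω ⋆ α = ζ

ζ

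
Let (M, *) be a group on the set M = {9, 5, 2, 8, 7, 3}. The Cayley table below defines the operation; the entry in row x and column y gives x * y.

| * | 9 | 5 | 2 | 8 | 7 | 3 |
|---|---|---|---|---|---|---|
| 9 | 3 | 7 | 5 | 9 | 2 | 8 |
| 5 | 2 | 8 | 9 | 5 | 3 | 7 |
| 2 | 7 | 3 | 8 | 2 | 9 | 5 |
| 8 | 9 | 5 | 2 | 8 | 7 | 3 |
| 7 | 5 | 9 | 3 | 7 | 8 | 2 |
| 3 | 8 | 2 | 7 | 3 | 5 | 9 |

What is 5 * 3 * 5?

5 * 3 = 7
7 * 5 = 9

9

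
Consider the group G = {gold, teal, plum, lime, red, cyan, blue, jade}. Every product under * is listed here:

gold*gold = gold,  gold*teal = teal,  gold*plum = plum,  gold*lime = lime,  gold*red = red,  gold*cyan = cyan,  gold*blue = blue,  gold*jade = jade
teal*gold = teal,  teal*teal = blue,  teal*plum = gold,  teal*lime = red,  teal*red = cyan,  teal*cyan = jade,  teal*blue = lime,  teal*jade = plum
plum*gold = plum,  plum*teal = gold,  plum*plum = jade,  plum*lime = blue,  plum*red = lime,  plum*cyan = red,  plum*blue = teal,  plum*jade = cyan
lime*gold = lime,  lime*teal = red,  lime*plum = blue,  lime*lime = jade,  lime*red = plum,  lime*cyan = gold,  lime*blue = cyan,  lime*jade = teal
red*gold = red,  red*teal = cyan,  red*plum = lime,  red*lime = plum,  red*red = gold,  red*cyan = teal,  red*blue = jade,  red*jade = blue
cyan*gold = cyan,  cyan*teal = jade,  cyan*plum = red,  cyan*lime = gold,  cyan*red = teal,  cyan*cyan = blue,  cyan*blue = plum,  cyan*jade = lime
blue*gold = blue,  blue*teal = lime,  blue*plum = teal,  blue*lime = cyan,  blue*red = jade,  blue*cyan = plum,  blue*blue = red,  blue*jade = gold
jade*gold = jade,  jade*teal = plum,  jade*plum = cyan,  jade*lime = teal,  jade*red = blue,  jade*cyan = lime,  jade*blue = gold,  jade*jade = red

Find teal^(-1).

First locate the identity: row gold matches the header, so gold is the identity.
Scan row teal for gold: teal * plum = gold. Hence teal^(-1) = plum.

plum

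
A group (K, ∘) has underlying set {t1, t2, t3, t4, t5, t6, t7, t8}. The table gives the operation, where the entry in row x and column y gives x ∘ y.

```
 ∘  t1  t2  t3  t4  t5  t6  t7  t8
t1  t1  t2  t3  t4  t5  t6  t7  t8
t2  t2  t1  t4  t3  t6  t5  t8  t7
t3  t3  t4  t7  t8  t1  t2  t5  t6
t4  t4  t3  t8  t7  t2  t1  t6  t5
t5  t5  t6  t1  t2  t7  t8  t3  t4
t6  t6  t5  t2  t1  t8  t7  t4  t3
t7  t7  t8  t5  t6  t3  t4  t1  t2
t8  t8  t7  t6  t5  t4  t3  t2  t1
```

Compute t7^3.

t7

t7^1 = t7
t7^2 = t7 ∘ t7 = t1
t7^3 = t1 ∘ t7 = t7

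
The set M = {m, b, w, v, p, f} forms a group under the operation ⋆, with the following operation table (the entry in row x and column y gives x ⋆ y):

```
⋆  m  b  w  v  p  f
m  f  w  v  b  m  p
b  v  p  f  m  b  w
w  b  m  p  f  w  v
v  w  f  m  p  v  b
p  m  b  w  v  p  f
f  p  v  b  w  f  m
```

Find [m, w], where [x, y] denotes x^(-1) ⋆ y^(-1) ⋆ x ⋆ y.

Identity is p; from the table m^(-1) = f and w^(-1) = w.
f ⋆ w = b
b ⋆ m = v
v ⋆ w = m

m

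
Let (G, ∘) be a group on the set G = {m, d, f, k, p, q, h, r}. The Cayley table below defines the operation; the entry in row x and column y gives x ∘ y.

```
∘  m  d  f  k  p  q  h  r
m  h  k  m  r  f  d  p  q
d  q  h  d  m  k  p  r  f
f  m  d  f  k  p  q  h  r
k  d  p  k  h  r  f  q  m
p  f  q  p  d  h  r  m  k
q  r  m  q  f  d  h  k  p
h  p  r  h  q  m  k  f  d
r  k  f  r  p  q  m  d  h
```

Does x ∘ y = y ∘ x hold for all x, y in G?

No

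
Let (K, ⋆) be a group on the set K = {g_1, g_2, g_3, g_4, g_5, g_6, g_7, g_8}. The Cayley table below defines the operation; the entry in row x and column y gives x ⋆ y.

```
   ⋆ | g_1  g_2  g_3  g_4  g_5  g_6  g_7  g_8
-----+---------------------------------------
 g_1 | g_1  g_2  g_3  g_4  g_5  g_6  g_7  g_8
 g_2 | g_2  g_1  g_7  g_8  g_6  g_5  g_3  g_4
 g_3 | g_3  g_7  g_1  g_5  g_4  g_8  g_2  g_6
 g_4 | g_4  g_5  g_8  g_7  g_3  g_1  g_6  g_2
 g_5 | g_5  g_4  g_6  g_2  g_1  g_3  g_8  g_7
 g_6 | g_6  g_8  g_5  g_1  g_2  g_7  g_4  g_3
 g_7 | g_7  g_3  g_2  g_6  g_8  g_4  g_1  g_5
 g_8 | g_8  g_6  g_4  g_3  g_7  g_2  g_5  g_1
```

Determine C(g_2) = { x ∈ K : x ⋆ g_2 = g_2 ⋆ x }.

Compare row g_2 with column g_2 entry by entry.
g_7 ⋆ g_2 = g_3 = g_2 ⋆ g_7, so g_7 commutes with g_2.
g_4 ⋆ g_2 = g_5 but g_2 ⋆ g_4 = g_8, so g_4 does not.
Collecting the elements that commute with g_2: C(g_2) = {g_1, g_2, g_3, g_7}.
(Structurally, K here is isomorphic to the dihedral group D_4.)

{g_1, g_2, g_3, g_7}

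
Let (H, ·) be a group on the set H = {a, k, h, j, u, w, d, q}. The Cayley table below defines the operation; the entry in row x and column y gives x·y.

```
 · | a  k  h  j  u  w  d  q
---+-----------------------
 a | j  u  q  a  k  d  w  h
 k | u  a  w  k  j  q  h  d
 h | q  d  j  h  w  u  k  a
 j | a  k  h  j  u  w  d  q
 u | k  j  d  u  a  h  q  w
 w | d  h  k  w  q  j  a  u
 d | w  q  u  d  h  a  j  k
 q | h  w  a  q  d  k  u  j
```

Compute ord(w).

The identity element is j (its row matches the header).
w^1 = w
w^2 = w·w = j
The first power of w equal to the identity is w^2, so ord(w) = 2.

2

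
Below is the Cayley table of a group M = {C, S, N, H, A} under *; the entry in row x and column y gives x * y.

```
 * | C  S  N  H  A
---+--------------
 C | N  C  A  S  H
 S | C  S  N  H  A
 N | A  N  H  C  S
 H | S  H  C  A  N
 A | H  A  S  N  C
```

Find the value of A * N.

Read row A, column N: A * N = S.

S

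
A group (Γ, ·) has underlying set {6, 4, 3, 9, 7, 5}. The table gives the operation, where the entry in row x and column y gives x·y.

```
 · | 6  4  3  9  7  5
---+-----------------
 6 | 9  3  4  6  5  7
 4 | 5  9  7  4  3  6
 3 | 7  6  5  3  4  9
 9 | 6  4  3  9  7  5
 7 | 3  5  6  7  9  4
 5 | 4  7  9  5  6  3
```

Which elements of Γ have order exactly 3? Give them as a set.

Identity is 9. Compute the order of each non-identity element by repeated multiplication:
  6: 6 → 9  (order 2)
  4: 4 → 9  (order 2)
  3: 3 → 5 → 9  (order 3)
  7: 7 → 9  (order 2)
  5: 5 → 3 → 9  (order 3)
Elements of order 3: {3, 5}.

{3, 5}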